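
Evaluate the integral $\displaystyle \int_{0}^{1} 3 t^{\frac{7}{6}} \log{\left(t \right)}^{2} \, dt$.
$\frac{1296}{2197}$

Consider the simpler parametrised integral
$$J(a) = \int_{0}^{1} 3 t^{a} \, dt = \frac{3}{a + 1}.$$

Differentiating under the integral sign brings down a factor of $\ln t$:
$$\frac{dJ}{da} = \int_{0}^{1} 3 t^{a} \log{\left(t \right)} \, dt = - \frac{3}{\left(a + 1\right)^{2}}.$$

Repeating twice in total — each differentiation brings down another $\ln t$ — gives
$$\frac{d^{2}J}{da^{2}} = \int_{0}^{1} 3 t^{a} \log{\left(t \right)}^{2} \, dt = \frac{6}{\left(a + 1\right)^{3}},$$
and the integrand here is exactly the target integrand, so $I = \frac{6}{\left(a + 1\right)^{3}}$.

Setting $a = \frac{7}{6}$:
$$I = \frac{1296}{2197}.$$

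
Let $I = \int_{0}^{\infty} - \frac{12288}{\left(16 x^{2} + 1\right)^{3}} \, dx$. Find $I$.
$- 576 \pi$

Begin with the known result
$$J(a) = \int_{0}^{\infty} - \frac{3}{a^{2} + x^{2}} \, dx = - \frac{3 \pi}{2 a}.$$

Differentiating under the integral sign with respect to $a$,
$$\frac{dJ}{da} = \int_{0}^{\infty} \frac{6 a}{\left(a^{2} + x^{2}\right)^{2}} \, dx = \frac{3 \pi}{2 a^{2}},$$
so $\int_{0}^{\infty} - \frac{3}{\left(a^{2} + x^{2}\right)^{2}} \, dx = - \frac{3 \pi}{4 a^{3}}$.

Repeating — each differentiation of $1/(x^2+a^2)^j$ produces $-2ja/(x^2+a^2)^{j+1}$ — and dividing through by $-2ja$ at each step yields, after $2$ differentiations in total,
$$\int_{0}^{\infty} - \frac{3}{\left(a^{2} + x^{2}\right)^{3}} \, dx = - \frac{9 \pi}{16 a^{5}}.$$

Setting $a = \frac{1}{4}$:
$$I = - 576 \pi.$$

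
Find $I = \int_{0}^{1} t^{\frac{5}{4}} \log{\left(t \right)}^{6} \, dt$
$\frac{1310720}{531441}$

Start from the elementary integral
$$J(a) = \int_{0}^{1} t^{a} \, dt = \frac{1}{a + 1}.$$

Differentiating under the integral sign brings down a factor of $\ln t$:
$$\frac{dJ}{da} = \int_{0}^{1} t^{a} \log{\left(t \right)} \, dt = - \frac{1}{\left(a + 1\right)^{2}}.$$

Repeating $6$ times in total — each differentiation brings down another $\ln t$ — gives
$$\frac{d^{6}J}{da^{6}} = \int_{0}^{1} t^{a} \log{\left(t \right)}^{6} \, dt = \frac{720}{\left(a + 1\right)^{7}},$$
and the integrand here is exactly the target integrand, so $I = \frac{720}{\left(a + 1\right)^{7}}$.

Setting $a = \frac{5}{4}$:
$$I = \frac{1310720}{531441}.$$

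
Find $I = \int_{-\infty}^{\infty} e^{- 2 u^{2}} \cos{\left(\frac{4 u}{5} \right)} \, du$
$\frac{\sqrt{2} \sqrt{\pi}}{2 e^{\frac{2}{25}}}$

Define $I(b) = \int_{-\infty}^{\infty} e^{- 2 u^{2}} \cos{\left(b u \right)} \, du$.

Differentiating under the integral sign,
$$I'(b) = \int_{-\infty}^{\infty} - u e^{- 2 u^{2}} \sin{\left(b u \right)} \, du.$$

Integrate $\int_{-\infty}^{\infty} u \sin(b u)\, e^{- 2 u^{2}}\, du$ by parts with $w = \sin(b u)$ and $dv = u\, e^{- 2 u^{2}}\, du$, giving $v = - \frac{e^{- 2 u^{2}}}{4}$. The boundary term vanishes and
$$\int_{-\infty}^{\infty} u \sin(b u)\, e^{- 2 u^{2}}\, du = \frac{b}{4} \int_{-\infty}^{\infty} \cos(b u)\, e^{- 2 u^{2}}\, du,$$
so $I'(b) = - \frac{b}{4}\, I(b)$.

This is a separable first-order ODE; solving with the initial condition $I(0) = \int_{-\infty}^{\infty} e^{- 2 u^{2}}\,du = \frac{\sqrt{2} \sqrt{\pi}}{2}$ gives
$$I(b) = \frac{\sqrt{2} \sqrt{\pi} e^{- \frac{b^{2}}{8}}}{2}.$$

Setting $b = \frac{4}{5}$:
$$I = \frac{\sqrt{2} \sqrt{\pi}}{2 e^{\frac{2}{25}}}.$$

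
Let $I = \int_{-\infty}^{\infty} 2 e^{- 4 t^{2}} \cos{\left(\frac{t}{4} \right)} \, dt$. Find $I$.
$\frac{\sqrt{\pi}}{e^{\frac{1}{256}}}$

Treat the cosine frequency as a parameter and define $I(b) = \int_{-\infty}^{\infty} 2 e^{- 4 t^{2}} \cos{\left(b t \right)} \, dt$.

Differentiating under the integral sign,
$$I'(b) = \int_{-\infty}^{\infty} - 2 t e^{- 4 t^{2}} \sin{\left(b t \right)} \, dt.$$

Integrate $\int_{-\infty}^{\infty} t \sin(b t)\, e^{- 4 t^{2}}\, dt$ by parts with $u = \sin(b t)$ and $dv = t\, e^{- 4 t^{2}}\, dt$, giving $v = - \frac{e^{- 4 t^{2}}}{8}$. The boundary term vanishes and
$$\int_{-\infty}^{\infty} t \sin(b t)\, e^{- 4 t^{2}}\, dt = \frac{b}{8} \int_{-\infty}^{\infty} \cos(b t)\, e^{- 4 t^{2}}\, dt,$$
so $I'(b) = - \frac{b}{8}\, I(b)$.

This is a separable first-order ODE; solving with the initial condition $I(0) = \int_{-\infty}^{\infty} 2 e^{- 4 t^{2}}\,dt = \sqrt{\pi}$ gives
$$I(b) = \sqrt{\pi} e^{- \frac{b^{2}}{16}}.$$

Setting $b = \frac{1}{4}$:
$$I = \frac{\sqrt{\pi}}{e^{\frac{1}{256}}}.$$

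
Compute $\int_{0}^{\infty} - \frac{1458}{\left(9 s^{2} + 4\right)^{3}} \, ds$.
$- \frac{729 \pi}{256}$

Begin with the known result
$$J(a) = \int_{0}^{\infty} - \frac{2}{a^{2} + s^{2}} \, ds = - \frac{\pi}{a}.$$

Differentiating under the integral sign with respect to $a$,
$$\frac{dJ}{da} = \int_{0}^{\infty} \frac{4 a}{\left(a^{2} + s^{2}\right)^{2}} \, ds = \frac{\pi}{a^{2}},$$
so $\int_{0}^{\infty} - \frac{2}{\left(a^{2} + s^{2}\right)^{2}} \, ds = - \frac{\pi}{2 a^{3}}$.

Repeating — each differentiation of $1/(s^2+a^2)^j$ produces $-2ja/(s^2+a^2)^{j+1}$ — and dividing through by $-2ja$ at each step yields, after $2$ differentiations in total,
$$\int_{0}^{\infty} - \frac{2}{\left(a^{2} + s^{2}\right)^{3}} \, ds = - \frac{3 \pi}{8 a^{5}}.$$

Setting $a = \frac{2}{3}$:
$$I = - \frac{729 \pi}{256}.$$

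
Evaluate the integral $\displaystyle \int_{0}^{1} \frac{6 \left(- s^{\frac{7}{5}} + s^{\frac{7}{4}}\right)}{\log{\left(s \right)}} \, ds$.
$\log{\left(\frac{27680640625}{12230590464} \right)}$

Consider the one-parameter family: let $I(a) = \int_{0}^{1} \frac{6 \left(- s^{\frac{7}{5}} + s^{a}\right)}{\log{\left(s \right)}} \, ds$.

Since $\dfrac{\partial}{\partial a}\,s^{a} = s^{a} \ln s$, the $\ln s$ in the denominator cancels and
$$\frac{dI}{da} = \int_{0}^{1} 6 s^{a} \, ds = 6 \left[\frac{s^{a+1}}{a+1}\right]_0^1 = \frac{6}{a + 1}.$$

Integrating with respect to $a$ gives $I(a) = \log{\left(\frac{15625 \left(a + 1\right)^{6}}{2985984} \right)} + C$.

At $a = \frac{7}{5}$ the integrand is identically $0$, so $I(\frac{7}{5}) = 0$. The closed form gives $0$, hence $C = 0$.

Setting $a = \frac{7}{4}$:
$$I = \log{\left(\frac{27680640625}{12230590464} \right)}.$$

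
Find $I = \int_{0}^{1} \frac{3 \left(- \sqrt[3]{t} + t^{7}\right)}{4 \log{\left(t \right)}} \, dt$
$\log{\left(6^{\frac{3}{4}} \right)}$

Consider the one-parameter family: let $I(a) = \int_{0}^{1} \frac{3 \left(t^{7} - t^{a}\right)}{4 \log{\left(t \right)}} \, dt$.

Since $\dfrac{\partial}{\partial a}\,t^{a} = t^{a} \ln t$, the $\ln t$ in the denominator cancels and
$$\frac{dI}{da} = \int_{0}^{1} - \frac{3}{4} t^{a} \, dt = - \frac{3}{4} \left[\frac{t^{a+1}}{a+1}\right]_0^1 = - \frac{3}{4 a + 4}.$$

Integrating with respect to $a$ gives $I(a) = - \frac{3 \log{\left(a + 1 \right)}}{4} + \frac{9 \log{\left(2 \right)}}{4} + C$.

At $a = 7$ the integrand is identically $0$, so $I(7) = 0$. The closed form gives $0$, hence $C = 0$.

Setting $a = \frac{1}{3}$:
$$I = \log{\left(6^{\frac{3}{4}} \right)}.$$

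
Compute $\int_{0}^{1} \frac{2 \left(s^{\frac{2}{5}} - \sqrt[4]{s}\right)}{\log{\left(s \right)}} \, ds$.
$- \log{\left(\frac{625}{784} \right)}$

Consider the one-parameter family: let $I(a) = \int_{0}^{1} \frac{2 \left(s^{\frac{2}{5}} - s^{a}\right)}{\log{\left(s \right)}} \, ds$.

Since $\dfrac{\partial}{\partial a}\,s^{a} = s^{a} \ln s$, the $\ln s$ in the denominator cancels and
$$\frac{dI}{da} = \int_{0}^{1} -2 s^{a} \, ds = -2 \left[\frac{s^{a+1}}{a+1}\right]_0^1 = - \frac{2}{a + 1}.$$

Integrating with respect to $a$ gives $I(a) = - \log{\left(\frac{25 \left(a + 1\right)^{2}}{49} \right)} + C$.

At $a = \frac{2}{5}$ the integrand is identically $0$, so $I(\frac{2}{5}) = 0$. The closed form gives $0$, hence $C = 0$.

Setting $a = \frac{1}{4}$:
$$I = - \log{\left(\frac{625}{784} \right)}.$$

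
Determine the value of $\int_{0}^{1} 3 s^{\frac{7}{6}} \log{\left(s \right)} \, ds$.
$- \frac{108}{169}$

Begin with the known integral
$$J(a) = \int_{0}^{1} 3 s^{a} \, ds = \frac{3}{a + 1}.$$

Differentiating under the integral sign brings down a factor of $\ln s$:
$$\frac{dJ}{da} = \int_{0}^{1} 3 s^{a} \log{\left(s \right)} \, ds = - \frac{3}{\left(a + 1\right)^{2}}.$$

The integral on the left is $I$, so $I = - \frac{3}{\left(a + 1\right)^{2}}$.

Setting $a = \frac{7}{6}$:
$$I = - \frac{108}{169}.$$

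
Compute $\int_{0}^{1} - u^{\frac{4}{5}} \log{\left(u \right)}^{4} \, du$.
$- \frac{25000}{19683}$

Start from the elementary integral
$$J(a) = \int_{0}^{1} - u^{a} \, du = - \frac{1}{a + 1}.$$

Differentiating under the integral sign brings down a factor of $\ln u$:
$$\frac{dJ}{da} = \int_{0}^{1} - u^{a} \log{\left(u \right)} \, du = \frac{1}{\left(a + 1\right)^{2}}.$$

Repeating $4$ times in total — each differentiation brings down another $\ln u$ — gives
$$\frac{d^{4}J}{da^{4}} = \int_{0}^{1} - u^{a} \log{\left(u \right)}^{4} \, du = - \frac{24}{\left(a + 1\right)^{5}},$$
and the integrand here is exactly the target integrand, so $I = - \frac{24}{\left(a + 1\right)^{5}}$.

Setting $a = \frac{4}{5}$:
$$I = - \frac{25000}{19683}.$$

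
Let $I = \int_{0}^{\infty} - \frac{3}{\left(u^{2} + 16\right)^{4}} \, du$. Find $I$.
$- \frac{15 \pi}{524288}$

Recall the elementary integral
$$J(a) = \int_{0}^{\infty} - \frac{3}{a^{2} + u^{2}} \, du = - \frac{3 \pi}{2 a}.$$

Differentiating under the integral sign with respect to $a$,
$$\frac{dJ}{da} = \int_{0}^{\infty} \frac{6 a}{\left(a^{2} + u^{2}\right)^{2}} \, du = \frac{3 \pi}{2 a^{2}},$$
so $\int_{0}^{\infty} - \frac{3}{\left(a^{2} + u^{2}\right)^{2}} \, du = - \frac{3 \pi}{4 a^{3}}$.

Repeating — each differentiation of $1/(u^2+a^2)^j$ produces $-2ja/(u^2+a^2)^{j+1}$ — and dividing through by $-2ja$ at each step yields, after $3$ differentiations in total,
$$\int_{0}^{\infty} - \frac{3}{\left(a^{2} + u^{2}\right)^{4}} \, du = - \frac{15 \pi}{32 a^{7}}.$$

Setting $a = 4$:
$$I = - \frac{15 \pi}{524288}.$$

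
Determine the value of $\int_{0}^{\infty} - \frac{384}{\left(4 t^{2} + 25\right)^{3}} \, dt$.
$- \frac{36 \pi}{3125}$

Begin with the known result
$$J(a) = \int_{0}^{\infty} - \frac{6}{a^{2} + t^{2}} \, dt = - \frac{3 \pi}{a}.$$

Differentiating under the integral sign with respect to $a$,
$$\frac{dJ}{da} = \int_{0}^{\infty} \frac{12 a}{\left(a^{2} + t^{2}\right)^{2}} \, dt = \frac{3 \pi}{a^{2}},$$
so $\int_{0}^{\infty} - \frac{6}{\left(a^{2} + t^{2}\right)^{2}} \, dt = - \frac{3 \pi}{2 a^{3}}$.

Repeating — each differentiation of $1/(t^2+a^2)^j$ produces $-2ja/(t^2+a^2)^{j+1}$ — and dividing through by $-2ja$ at each step yields, after $2$ differentiations in total,
$$\int_{0}^{\infty} - \frac{6}{\left(a^{2} + t^{2}\right)^{3}} \, dt = - \frac{9 \pi}{8 a^{5}}.$$

Setting $a = \frac{5}{2}$:
$$I = - \frac{36 \pi}{3125}.$$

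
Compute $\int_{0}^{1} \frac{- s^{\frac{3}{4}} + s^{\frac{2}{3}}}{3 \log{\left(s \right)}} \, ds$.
$- \frac{\log{\left(21 \right)}}{3} + \frac{\log{\left(20 \right)}}{3}$

Consider the one-parameter family: let $I(a) = \int_{0}^{1} \frac{s^{\frac{2}{3}} - s^{a}}{3 \log{\left(s \right)}} \, ds$.

Since $\dfrac{\partial}{\partial a}\,s^{a} = s^{a} \ln s$, the $\ln s$ in the denominator cancels and
$$\frac{dI}{da} = \int_{0}^{1} - \frac{1}{3} s^{a} \, ds = - \frac{1}{3} \left[\frac{s^{a+1}}{a+1}\right]_0^1 = - \frac{1}{3 a + 3}.$$

Integrating with respect to $a$ gives $I(a) = - \frac{\log{\left(a + 1 \right)}}{3} - \frac{\log{\left(3 \right)}}{3} + \frac{\log{\left(5 \right)}}{3} + C$.

At $a = \frac{2}{3}$ the integrand is identically $0$, so $I(\frac{2}{3}) = 0$. The closed form gives $0$, hence $C = 0$.

Setting $a = \frac{3}{4}$:
$$I = - \frac{\log{\left(21 \right)}}{3} + \frac{\log{\left(20 \right)}}{3}.$$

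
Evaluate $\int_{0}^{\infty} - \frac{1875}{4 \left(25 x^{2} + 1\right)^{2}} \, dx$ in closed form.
$- \frac{375 \pi}{16}$

Recall the elementary integral
$$J(a) = \int_{0}^{\infty} - \frac{3}{4 \left(a^{2} + x^{2}\right)} \, dx = - \frac{3 \pi}{8 a}.$$

Differentiating under the integral sign with respect to $a$,
$$\frac{dJ}{da} = \int_{0}^{\infty} \frac{3 a}{2 \left(a^{2} + x^{2}\right)^{2}} \, dx = \frac{3 \pi}{8 a^{2}},$$
so $\int_{0}^{\infty} - \frac{3}{4 \left(a^{2} + x^{2}\right)^{2}} \, dx = - \frac{3 \pi}{16 a^{3}}$.

Setting $a = \frac{1}{5}$:
$$I = - \frac{375 \pi}{16}.$$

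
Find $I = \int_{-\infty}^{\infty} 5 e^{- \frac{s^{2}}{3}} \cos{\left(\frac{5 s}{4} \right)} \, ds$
$\frac{5 \sqrt{3} \sqrt{\pi}}{e^{\frac{75}{64}}}$

Let $b$ denote the cosine frequency and define $I(b) = \int_{-\infty}^{\infty} 5 e^{- \frac{s^{2}}{3}} \cos{\left(b s \right)} \, ds$.

Differentiating under the integral sign,
$$I'(b) = \int_{-\infty}^{\infty} - 5 s e^{- \frac{s^{2}}{3}} \sin{\left(b s \right)} \, ds.$$

Integrate $\int_{-\infty}^{\infty} s \sin(b s)\, e^{- \frac{s^{2}}{3}}\, ds$ by parts with $u = \sin(b s)$ and $dv = s\, e^{- \frac{s^{2}}{3}}\, ds$, giving $v = - \frac{3 e^{- \frac{s^{2}}{3}}}{2}$. The boundary term vanishes and
$$\int_{-\infty}^{\infty} s \sin(b s)\, e^{- \frac{s^{2}}{3}}\, ds = \frac{3 b}{2} \int_{-\infty}^{\infty} \cos(b s)\, e^{- \frac{s^{2}}{3}}\, ds,$$
so $I'(b) = - \frac{3 b}{2}\, I(b)$.

This is a separable first-order ODE; solving with the initial condition $I(0) = \int_{-\infty}^{\infty} 5 e^{- \frac{s^{2}}{3}}\,ds = 5 \sqrt{3} \sqrt{\pi}$ gives
$$I(b) = 5 \sqrt{3} \sqrt{\pi} e^{- \frac{3 b^{2}}{4}}.$$

Setting $b = \frac{5}{4}$:
$$I = \frac{5 \sqrt{3} \sqrt{\pi}}{e^{\frac{75}{64}}}.$$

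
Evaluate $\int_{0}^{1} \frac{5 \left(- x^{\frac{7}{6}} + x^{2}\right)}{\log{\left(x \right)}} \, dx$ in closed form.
$\log{\left(\frac{1889568}{371293} \right)}$

Replace the exponent $2$ by a parameter $a$: let $I(a) = \int_{0}^{1} \frac{5 \left(- x^{\frac{7}{6}} + x^{a}\right)}{\log{\left(x \right)}} \, dx$.

Since $\dfrac{\partial}{\partial a}\,x^{a} = x^{a} \ln x$, the $\ln x$ in the denominator cancels and
$$\frac{dI}{da} = \int_{0}^{1} 5 x^{a} \, dx = 5 \left[\frac{x^{a+1}}{a+1}\right]_0^1 = \frac{5}{a + 1}.$$

Integrating with respect to $a$ gives $I(a) = \log{\left(\frac{7776 \left(a + 1\right)^{5}}{371293} \right)} + C$.

At $a = \frac{7}{6}$ the integrand is identically $0$, so $I(\frac{7}{6}) = 0$. The closed form gives $0$, hence $C = 0$.

Setting $a = 2$:
$$I = \log{\left(\frac{1889568}{371293} \right)}.$$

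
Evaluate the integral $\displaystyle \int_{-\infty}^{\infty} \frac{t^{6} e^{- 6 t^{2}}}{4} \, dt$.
$\frac{5 \sqrt{6} \sqrt{\pi}}{13824}$

Begin with the known integral
$$J(a) = \int_{-\infty}^{\infty} \frac{e^{- a t^{2}}}{4} \, dt = \frac{\sqrt{\pi}}{4 \sqrt{a}}.$$

Differentiating under the integral sign brings down a factor of $(-t^2)$:
$$\frac{dJ}{da} = \int_{-\infty}^{\infty} - \frac{t^{2} e^{- a t^{2}}}{4} \, dt = - \frac{\sqrt{\pi}}{8 a^{\frac{3}{2}}}.$$

Repeating $3$ times in total — each differentiation brings down another $(-t^2)$ — gives
$$\frac{d^{3}J}{da^{3}} = \int_{-\infty}^{\infty} - \frac{t^{6} e^{- a t^{2}}}{4} \, dt = - \frac{15 \sqrt{\pi}}{32 a^{\frac{7}{2}}},$$
and the integrand here is $(-1)^{3}$ times the target integrand, so $I = (-1)^{3}\,\frac{d^{3}J}{da^{3}} = \frac{15 \sqrt{\pi}}{32 a^{\frac{7}{2}}}$.

Setting $a = 6$:
$$I = \frac{5 \sqrt{6} \sqrt{\pi}}{13824}.$$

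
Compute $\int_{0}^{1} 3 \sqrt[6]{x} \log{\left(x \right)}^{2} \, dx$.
$\frac{1296}{343}$

Begin with the known integral
$$J(a) = \int_{0}^{1} 3 x^{a} \, dx = \frac{3}{a + 1}.$$

Differentiating under the integral sign brings down a factor of $\ln x$:
$$\frac{dJ}{da} = \int_{0}^{1} 3 x^{a} \log{\left(x \right)} \, dx = - \frac{3}{\left(a + 1\right)^{2}}.$$

Repeating twice in total — each differentiation brings down another $\ln x$ — gives
$$\frac{d^{2}J}{da^{2}} = \int_{0}^{1} 3 x^{a} \log{\left(x \right)}^{2} \, dx = \frac{6}{\left(a + 1\right)^{3}},$$
and the integrand here is exactly the target integrand, so $I = \frac{6}{\left(a + 1\right)^{3}}$.

Setting $a = \frac{1}{6}$:
$$I = \frac{1296}{343}.$$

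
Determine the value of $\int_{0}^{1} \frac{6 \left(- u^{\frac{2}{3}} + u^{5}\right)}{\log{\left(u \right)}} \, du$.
$\log{\left(\frac{34012224}{15625} \right)}$

Introduce a parameter $a$ in the exponent: let $I(a) = \int_{0}^{1} \frac{6 \left(u^{5} - u^{a}\right)}{\log{\left(u \right)}} \, du$.

Since $\dfrac{\partial}{\partial a}\,u^{a} = u^{a} \ln u$, the $\ln u$ in the denominator cancels and
$$\frac{dI}{da} = \int_{0}^{1} -6 u^{a} \, du = -6 \left[\frac{u^{a+1}}{a+1}\right]_0^1 = - \frac{6}{a + 1}.$$

Integrating with respect to $a$ gives $I(a) = \log{\left(\frac{46656}{\left(a + 1\right)^{6}} \right)} + C$.

At $a = 5$ the integrand is identically $0$, so $I(5) = 0$. The closed form gives $0$, hence $C = 0$.

Setting $a = \frac{2}{3}$:
$$I = \log{\left(\frac{34012224}{15625} \right)}.$$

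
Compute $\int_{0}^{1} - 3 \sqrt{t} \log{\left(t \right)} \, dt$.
$\frac{4}{3}$

Consider the simpler parametrised integral
$$J(a) = \int_{0}^{1} - 3 t^{a} \, dt = - \frac{3}{a + 1}.$$

Differentiating under the integral sign brings down a factor of $\ln t$:
$$\frac{dJ}{da} = \int_{0}^{1} - 3 t^{a} \log{\left(t \right)} \, dt = \frac{3}{\left(a + 1\right)^{2}}.$$

The integral on the left is $I$, so $I = \frac{3}{\left(a + 1\right)^{2}}$.

Setting $a = \frac{1}{2}$:
$$I = \frac{4}{3}.$$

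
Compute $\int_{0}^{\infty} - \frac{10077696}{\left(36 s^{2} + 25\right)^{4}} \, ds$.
$- \frac{52488 \pi}{15625}$

Recall the elementary integral
$$J(a) = \int_{0}^{\infty} - \frac{6}{a^{2} + s^{2}} \, ds = - \frac{3 \pi}{a}.$$

Differentiating under the integral sign with respect to $a$,
$$\frac{dJ}{da} = \int_{0}^{\infty} \frac{12 a}{\left(a^{2} + s^{2}\right)^{2}} \, ds = \frac{3 \pi}{a^{2}},$$
so $\int_{0}^{\infty} - \frac{6}{\left(a^{2} + s^{2}\right)^{2}} \, ds = - \frac{3 \pi}{2 a^{3}}$.

Repeating — each differentiation of $1/(s^2+a^2)^j$ produces $-2ja/(s^2+a^2)^{j+1}$ — and dividing through by $-2ja$ at each step yields, after $3$ differentiations in total,
$$\int_{0}^{\infty} - \frac{6}{\left(a^{2} + s^{2}\right)^{4}} \, ds = - \frac{15 \pi}{16 a^{7}}.$$

Setting $a = \frac{5}{6}$:
$$I = - \frac{52488 \pi}{15625}.$$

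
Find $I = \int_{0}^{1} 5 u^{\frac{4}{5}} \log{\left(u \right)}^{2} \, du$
$\frac{1250}{729}$

Consider the simpler parametrised integral
$$J(a) = \int_{0}^{1} 5 u^{a} \, du = \frac{5}{a + 1}.$$

Differentiating under the integral sign brings down a factor of $\ln u$:
$$\frac{dJ}{da} = \int_{0}^{1} 5 u^{a} \log{\left(u \right)} \, du = - \frac{5}{\left(a + 1\right)^{2}}.$$

Repeating twice in total — each differentiation brings down another $\ln u$ — gives
$$\frac{d^{2}J}{da^{2}} = \int_{0}^{1} 5 u^{a} \log{\left(u \right)}^{2} \, du = \frac{10}{\left(a + 1\right)^{3}},$$
and the integrand here is exactly the target integrand, so $I = \frac{10}{\left(a + 1\right)^{3}}$.

Setting $a = \frac{4}{5}$:
$$I = \frac{1250}{729}.$$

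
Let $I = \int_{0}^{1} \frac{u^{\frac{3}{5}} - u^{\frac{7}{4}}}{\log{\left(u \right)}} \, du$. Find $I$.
$- \log{\left(\frac{55}{32} \right)}$

Replace the exponent $\frac{7}{4}$ by a parameter $a$: let $I(a) = \int_{0}^{1} \frac{u^{\frac{3}{5}} - u^{a}}{\log{\left(u \right)}} \, du$.

Since $\dfrac{\partial}{\partial a}\,u^{a} = u^{a} \ln u$, the $\ln u$ in the denominator cancels and
$$\frac{dI}{da} = \int_{0}^{1} -1 u^{a} \, du = -1 \left[\frac{u^{a+1}}{a+1}\right]_0^1 = - \frac{1}{a + 1}.$$

Integrating with respect to $a$ gives $I(a) = - \log{\left(\frac{5 a}{8} + \frac{5}{8} \right)} + C$.

At $a = \frac{3}{5}$ the integrand is identically $0$, so $I(\frac{3}{5}) = 0$. The closed form gives $0$, hence $C = 0$.

Setting $a = \frac{7}{4}$:
$$I = - \log{\left(\frac{55}{32} \right)}.$$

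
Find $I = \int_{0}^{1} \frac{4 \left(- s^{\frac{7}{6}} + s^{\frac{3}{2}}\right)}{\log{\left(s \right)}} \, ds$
$\log{\left(\frac{50625}{28561} \right)}$

Consider the one-parameter family: let $I(a) = \int_{0}^{1} \frac{4 \left(- s^{\frac{7}{6}} + s^{a}\right)}{\log{\left(s \right)}} \, ds$.

Since $\dfrac{\partial}{\partial a}\,s^{a} = s^{a} \ln s$, the $\ln s$ in the denominator cancels and
$$\frac{dI}{da} = \int_{0}^{1} 4 s^{a} \, ds = 4 \left[\frac{s^{a+1}}{a+1}\right]_0^1 = \frac{4}{a + 1}.$$

Integrating with respect to $a$ gives $I(a) = \log{\left(\frac{1296 \left(a + 1\right)^{4}}{28561} \right)} + C$.

At $a = \frac{7}{6}$ the integrand is identically $0$, so $I(\frac{7}{6}) = 0$. The closed form gives $0$, hence $C = 0$.

Setting $a = \frac{3}{2}$:
$$I = \log{\left(\frac{50625}{28561} \right)}.$$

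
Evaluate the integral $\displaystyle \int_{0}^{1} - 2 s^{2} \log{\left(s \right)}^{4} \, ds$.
$- \frac{16}{81}$

Begin with the known integral
$$J(a) = \int_{0}^{1} - 2 s^{a} \, ds = - \frac{2}{a + 1}.$$

Differentiating under the integral sign brings down a factor of $\ln s$:
$$\frac{dJ}{da} = \int_{0}^{1} - 2 s^{a} \log{\left(s \right)} \, ds = \frac{2}{\left(a + 1\right)^{2}}.$$

Repeating $4$ times in total — each differentiation brings down another $\ln s$ — gives
$$\frac{d^{4}J}{da^{4}} = \int_{0}^{1} - 2 s^{a} \log{\left(s \right)}^{4} \, ds = - \frac{48}{\left(a + 1\right)^{5}},$$
and the integrand here is exactly the target integrand, so $I = - \frac{48}{\left(a + 1\right)^{5}}$.

Setting $a = 2$:
$$I = - \frac{16}{81}.$$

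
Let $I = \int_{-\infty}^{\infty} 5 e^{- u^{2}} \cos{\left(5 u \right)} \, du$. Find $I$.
$\frac{5 \sqrt{\pi}}{e^{\frac{25}{4}}}$

Treat the cosine frequency as a parameter and define $I(b) = \int_{-\infty}^{\infty} 5 e^{- u^{2}} \cos{\left(b u \right)} \, du$.

Differentiating under the integral sign,
$$I'(b) = \int_{-\infty}^{\infty} - 5 u e^{- u^{2}} \sin{\left(b u \right)} \, du.$$

Integrate $\int_{-\infty}^{\infty} u \sin(b u)\, e^{- u^{2}}\, du$ by parts with $w = \sin(b u)$ and $dv = u\, e^{- u^{2}}\, du$, giving $v = - \frac{e^{- u^{2}}}{2}$. The boundary term vanishes and
$$\int_{-\infty}^{\infty} u \sin(b u)\, e^{- u^{2}}\, du = \frac{b}{2} \int_{-\infty}^{\infty} \cos(b u)\, e^{- u^{2}}\, du,$$
so $I'(b) = - \frac{b}{2}\, I(b)$.

This is a separable first-order ODE; solving with the initial condition $I(0) = \int_{-\infty}^{\infty} 5 e^{- u^{2}}\,du = 5 \sqrt{\pi}$ gives
$$I(b) = 5 \sqrt{\pi} e^{- \frac{b^{2}}{4}}.$$

Setting $b = 5$:
$$I = \frac{5 \sqrt{\pi}}{e^{\frac{25}{4}}}.$$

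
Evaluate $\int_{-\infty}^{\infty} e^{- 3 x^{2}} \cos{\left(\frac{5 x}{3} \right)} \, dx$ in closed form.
$\frac{\sqrt{3} \sqrt{\pi}}{3 e^{\frac{25}{108}}}$

Let $b$ denote the cosine frequency and define $I(b) = \int_{-\infty}^{\infty} e^{- 3 x^{2}} \cos{\left(b x \right)} \, dx$.

Differentiating under the integral sign,
$$I'(b) = \int_{-\infty}^{\infty} - x e^{- 3 x^{2}} \sin{\left(b x \right)} \, dx.$$

Integrate $\int_{-\infty}^{\infty} x \sin(b x)\, e^{- 3 x^{2}}\, dx$ by parts with $u = \sin(b x)$ and $dv = x\, e^{- 3 x^{2}}\, dx$, giving $v = - \frac{e^{- 3 x^{2}}}{6}$. The boundary term vanishes and
$$\int_{-\infty}^{\infty} x \sin(b x)\, e^{- 3 x^{2}}\, dx = \frac{b}{6} \int_{-\infty}^{\infty} \cos(b x)\, e^{- 3 x^{2}}\, dx,$$
so $I'(b) = - \frac{b}{6}\, I(b)$.

This is a separable first-order ODE; solving with the initial condition $I(0) = \int_{-\infty}^{\infty} e^{- 3 x^{2}}\,dx = \frac{\sqrt{3} \sqrt{\pi}}{3}$ gives
$$I(b) = \frac{\sqrt{3} \sqrt{\pi} e^{- \frac{b^{2}}{12}}}{3}.$$

Setting $b = \frac{5}{3}$:
$$I = \frac{\sqrt{3} \sqrt{\pi}}{3 e^{\frac{25}{108}}}.$$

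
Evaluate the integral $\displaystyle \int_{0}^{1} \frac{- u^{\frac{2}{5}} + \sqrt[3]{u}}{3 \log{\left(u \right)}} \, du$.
$- \frac{\log{\left(21 \right)}}{3} + \frac{\log{\left(20 \right)}}{3}$

Replace the exponent $\frac{1}{3}$ by a parameter $a$: let $I(a) = \int_{0}^{1} \frac{- u^{\frac{2}{5}} + u^{a}}{3 \log{\left(u \right)}} \, du$.

Since $\dfrac{\partial}{\partial a}\,u^{a} = u^{a} \ln u$, the $\ln u$ in the denominator cancels and
$$\frac{dI}{da} = \int_{0}^{1} \frac{1}{3} u^{a} \, du = \frac{1}{3} \left[\frac{u^{a+1}}{a+1}\right]_0^1 = \frac{1}{3 \left(a + 1\right)}.$$

Integrating with respect to $a$ gives $I(a) = \frac{\log{\left(a + 1 \right)}}{3} - \frac{\log{\left(7 \right)}}{3} + \frac{\log{\left(5 \right)}}{3} + C$.

At $a = \frac{2}{5}$ the integrand is identically $0$, so $I(\frac{2}{5}) = 0$. The closed form gives $0$, hence $C = 0$.

Setting $a = \frac{1}{3}$:
$$I = - \frac{\log{\left(21 \right)}}{3} + \frac{\log{\left(20 \right)}}{3}.$$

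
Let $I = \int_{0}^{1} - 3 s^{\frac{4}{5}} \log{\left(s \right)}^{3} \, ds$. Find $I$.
$\frac{1250}{729}$

Begin with the known integral
$$J(a) = \int_{0}^{1} - 3 s^{a} \, ds = - \frac{3}{a + 1}.$$

Differentiating under the integral sign brings down a factor of $\ln s$:
$$\frac{dJ}{da} = \int_{0}^{1} - 3 s^{a} \log{\left(s \right)} \, ds = \frac{3}{\left(a + 1\right)^{2}}.$$

Repeating $3$ times in total — each differentiation brings down another $\ln s$ — gives
$$\frac{d^{3}J}{da^{3}} = \int_{0}^{1} - 3 s^{a} \log{\left(s \right)}^{3} \, ds = \frac{18}{\left(a + 1\right)^{4}},$$
and the integrand here is exactly the target integrand, so $I = \frac{18}{\left(a + 1\right)^{4}}$.

Setting $a = \frac{4}{5}$:
$$I = \frac{1250}{729}.$$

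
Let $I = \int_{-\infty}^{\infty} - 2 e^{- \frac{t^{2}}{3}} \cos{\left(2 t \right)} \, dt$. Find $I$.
$- \frac{2 \sqrt{3} \sqrt{\pi}}{e^{3}}$

Define $I(b) = \int_{-\infty}^{\infty} - 2 e^{- \frac{t^{2}}{3}} \cos{\left(b t \right)} \, dt$.

Differentiating under the integral sign,
$$I'(b) = \int_{-\infty}^{\infty} 2 t e^{- \frac{t^{2}}{3}} \sin{\left(b t \right)} \, dt.$$

Integrate $\int_{-\infty}^{\infty} t \sin(b t)\, e^{- \frac{t^{2}}{3}}\, dt$ by parts with $u = \sin(b t)$ and $dv = t\, e^{- \frac{t^{2}}{3}}\, dt$, giving $v = - \frac{3 e^{- \frac{t^{2}}{3}}}{2}$. The boundary term vanishes and
$$\int_{-\infty}^{\infty} t \sin(b t)\, e^{- \frac{t^{2}}{3}}\, dt = \frac{3 b}{2} \int_{-\infty}^{\infty} \cos(b t)\, e^{- \frac{t^{2}}{3}}\, dt,$$
so $I'(b) = - \frac{3 b}{2}\, I(b)$.

This is a separable first-order ODE; solving with the initial condition $I(0) = \int_{-\infty}^{\infty} - 2 e^{- \frac{t^{2}}{3}}\,dt = - 2 \sqrt{3} \sqrt{\pi}$ gives
$$I(b) = - 2 \sqrt{3} \sqrt{\pi} e^{- \frac{3 b^{2}}{4}}.$$

Setting $b = 2$:
$$I = - \frac{2 \sqrt{3} \sqrt{\pi}}{e^{3}}.$$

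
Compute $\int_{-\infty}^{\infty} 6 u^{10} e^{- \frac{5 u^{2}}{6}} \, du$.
$\frac{275562 \sqrt{30} \sqrt{\pi}}{3125}$

Begin with the known integral
$$J(a) = \int_{-\infty}^{\infty} 6 e^{- a u^{2}} \, du = \frac{6 \sqrt{\pi}}{\sqrt{a}}.$$

Differentiating under the integral sign brings down a factor of $(-u^2)$:
$$\frac{dJ}{da} = \int_{-\infty}^{\infty} - 6 u^{2} e^{- a u^{2}} \, du = - \frac{3 \sqrt{\pi}}{a^{\frac{3}{2}}}.$$

Repeating $5$ times in total — each differentiation brings down another $(-u^2)$ — gives
$$\frac{d^{5}J}{da^{5}} = \int_{-\infty}^{\infty} - 6 u^{10} e^{- a u^{2}} \, du = - \frac{2835 \sqrt{\pi}}{16 a^{\frac{11}{2}}},$$
and the integrand here is $(-1)^{5}$ times the target integrand, so $I = (-1)^{5}\,\frac{d^{5}J}{da^{5}} = \frac{2835 \sqrt{\pi}}{16 a^{\frac{11}{2}}}$.

Setting $a = \frac{5}{6}$:
$$I = \frac{275562 \sqrt{30} \sqrt{\pi}}{3125}.$$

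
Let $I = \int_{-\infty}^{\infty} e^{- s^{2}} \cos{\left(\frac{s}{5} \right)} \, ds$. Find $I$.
$\frac{\sqrt{\pi}}{e^{\frac{1}{100}}}$

Define $I(b) = \int_{-\infty}^{\infty} e^{- s^{2}} \cos{\left(b s \right)} \, ds$.

Differentiating under the integral sign,
$$I'(b) = \int_{-\infty}^{\infty} - s e^{- s^{2}} \sin{\left(b s \right)} \, ds.$$

Integrate $\int_{-\infty}^{\infty} s \sin(b s)\, e^{- s^{2}}\, ds$ by parts with $u = \sin(b s)$ and $dv = s\, e^{- s^{2}}\, ds$, giving $v = - \frac{e^{- s^{2}}}{2}$. The boundary term vanishes and
$$\int_{-\infty}^{\infty} s \sin(b s)\, e^{- s^{2}}\, ds = \frac{b}{2} \int_{-\infty}^{\infty} \cos(b s)\, e^{- s^{2}}\, ds,$$
so $I'(b) = - \frac{b}{2}\, I(b)$.

This is a separable first-order ODE; solving with the initial condition $I(0) = \int_{-\infty}^{\infty} e^{- s^{2}}\,ds = \sqrt{\pi}$ gives
$$I(b) = \sqrt{\pi} e^{- \frac{b^{2}}{4}}.$$

Setting $b = \frac{1}{5}$:
$$I = \frac{\sqrt{\pi}}{e^{\frac{1}{100}}}.$$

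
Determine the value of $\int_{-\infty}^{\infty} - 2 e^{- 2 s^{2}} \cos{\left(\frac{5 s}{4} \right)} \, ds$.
$- \frac{\sqrt{2} \sqrt{\pi}}{e^{\frac{25}{128}}}$

Treat the cosine frequency as a parameter and define $I(b) = \int_{-\infty}^{\infty} - 2 e^{- 2 s^{2}} \cos{\left(b s \right)} \, ds$.

Differentiating under the integral sign,
$$I'(b) = \int_{-\infty}^{\infty} 2 s e^{- 2 s^{2}} \sin{\left(b s \right)} \, ds.$$

Integrate $\int_{-\infty}^{\infty} s \sin(b s)\, e^{- 2 s^{2}}\, ds$ by parts with $u = \sin(b s)$ and $dv = s\, e^{- 2 s^{2}}\, ds$, giving $v = - \frac{e^{- 2 s^{2}}}{4}$. The boundary term vanishes and
$$\int_{-\infty}^{\infty} s \sin(b s)\, e^{- 2 s^{2}}\, ds = \frac{b}{4} \int_{-\infty}^{\infty} \cos(b s)\, e^{- 2 s^{2}}\, ds,$$
so $I'(b) = - \frac{b}{4}\, I(b)$.

This is a separable first-order ODE; solving with the initial condition $I(0) = \int_{-\infty}^{\infty} - 2 e^{- 2 s^{2}}\,ds = - \sqrt{2} \sqrt{\pi}$ gives
$$I(b) = - \sqrt{2} \sqrt{\pi} e^{- \frac{b^{2}}{8}}.$$

Setting $b = \frac{5}{4}$:
$$I = - \frac{\sqrt{2} \sqrt{\pi}}{e^{\frac{25}{128}}}.$$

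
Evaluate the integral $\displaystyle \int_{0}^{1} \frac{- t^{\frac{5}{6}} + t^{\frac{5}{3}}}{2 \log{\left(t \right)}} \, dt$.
$- \frac{\log{\left(11 \right)}}{2} + 2 \log{\left(2 \right)}$

Replace the exponent $\frac{5}{6}$ by a parameter $a$: let $I(a) = \int_{0}^{1} \frac{t^{\frac{5}{3}} - t^{a}}{2 \log{\left(t \right)}} \, dt$.

Since $\dfrac{\partial}{\partial a}\,t^{a} = t^{a} \ln t$, the $\ln t$ in the denominator cancels and
$$\frac{dI}{da} = \int_{0}^{1} - \frac{1}{2} t^{a} \, dt = - \frac{1}{2} \left[\frac{t^{a+1}}{a+1}\right]_0^1 = - \frac{1}{2 a + 2}.$$

Integrating with respect to $a$ gives $I(a) = - \log{\left(\frac{\sqrt{6} \sqrt{a + 1}}{4} \right)} + C$.

At $a = \frac{5}{3}$ the integrand is identically $0$, so $I(\frac{5}{3}) = 0$. The closed form gives $0$, hence $C = 0$.

Setting $a = \frac{5}{6}$:
$$I = - \frac{\log{\left(11 \right)}}{2} + 2 \log{\left(2 \right)}.$$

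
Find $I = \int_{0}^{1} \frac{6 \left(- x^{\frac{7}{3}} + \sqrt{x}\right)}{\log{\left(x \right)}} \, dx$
$\log{\left(\frac{531441}{64000000} \right)}$

Consider the one-parameter family: let $I(a) = \int_{0}^{1} \frac{6 \left(- x^{\frac{7}{3}} + x^{a}\right)}{\log{\left(x \right)}} \, dx$.

Since $\dfrac{\partial}{\partial a}\,x^{a} = x^{a} \ln x$, the $\ln x$ in the denominator cancels and
$$\frac{dI}{da} = \int_{0}^{1} 6 x^{a} \, dx = 6 \left[\frac{x^{a+1}}{a+1}\right]_0^1 = \frac{6}{a + 1}.$$

Integrating with respect to $a$ gives $I(a) = \log{\left(\frac{729 \left(a + 1\right)^{6}}{1000000} \right)} + C$.

At $a = \frac{7}{3}$ the integrand is identically $0$, so $I(\frac{7}{3}) = 0$. The closed form gives $0$, hence $C = 0$.

Setting $a = \frac{1}{2}$:
$$I = \log{\left(\frac{531441}{64000000} \right)}.$$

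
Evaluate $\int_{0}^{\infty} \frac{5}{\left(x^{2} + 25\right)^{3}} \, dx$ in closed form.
$\frac{3 \pi}{10000}$

Start from the standard arctangent integral
$$J(a) = \int_{0}^{\infty} \frac{5}{a^{2} + x^{2}} \, dx = \frac{5 \pi}{2 a}.$$

Differentiating under the integral sign with respect to $a$,
$$\frac{dJ}{da} = \int_{0}^{\infty} - \frac{10 a}{\left(a^{2} + x^{2}\right)^{2}} \, dx = - \frac{5 \pi}{2 a^{2}},$$
so $\int_{0}^{\infty} \frac{5}{\left(a^{2} + x^{2}\right)^{2}} \, dx = \frac{5 \pi}{4 a^{3}}$.

Repeating — each differentiation of $1/(x^2+a^2)^j$ produces $-2ja/(x^2+a^2)^{j+1}$ — and dividing through by $-2ja$ at each step yields, after $2$ differentiations in total,
$$\int_{0}^{\infty} \frac{5}{\left(a^{2} + x^{2}\right)^{3}} \, dx = \frac{15 \pi}{16 a^{5}}.$$

Setting $a = 5$:
$$I = \frac{3 \pi}{10000}.$$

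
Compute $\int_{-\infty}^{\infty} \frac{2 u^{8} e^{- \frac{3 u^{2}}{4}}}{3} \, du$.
$\frac{2240 \sqrt{3} \sqrt{\pi}}{243}$

Begin with the known integral
$$J(a) = \int_{-\infty}^{\infty} \frac{2 e^{- a u^{2}}}{3} \, du = \frac{2 \sqrt{\pi}}{3 \sqrt{a}}.$$

Differentiating under the integral sign brings down a factor of $(-u^2)$:
$$\frac{dJ}{da} = \int_{-\infty}^{\infty} - \frac{2 u^{2} e^{- a u^{2}}}{3} \, du = - \frac{\sqrt{\pi}}{3 a^{\frac{3}{2}}}.$$

Repeating $4$ times in total — each differentiation brings down another $(-u^2)$ — gives
$$\frac{d^{4}J}{da^{4}} = \int_{-\infty}^{\infty} \frac{2 u^{8} e^{- a u^{2}}}{3} \, du = \frac{35 \sqrt{\pi}}{8 a^{\frac{9}{2}}},$$
and the integrand here is exactly the target integrand, so $I = \frac{35 \sqrt{\pi}}{8 a^{\frac{9}{2}}}$.

Setting $a = \frac{3}{4}$:
$$I = \frac{2240 \sqrt{3} \sqrt{\pi}}{243}.$$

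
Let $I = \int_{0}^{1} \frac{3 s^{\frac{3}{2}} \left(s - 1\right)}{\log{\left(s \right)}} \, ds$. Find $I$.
$\log{\left(\frac{343}{125} \right)}$

Introduce a parameter $a$ in the exponent: let $I(a) = \int_{0}^{1} \frac{3 \left(- s^{\frac{3}{2}} + s^{a}\right)}{\log{\left(s \right)}} \, ds$.

Since $\dfrac{\partial}{\partial a}\,s^{a} = s^{a} \ln s$, the $\ln s$ in the denominator cancels and
$$\frac{dI}{da} = \int_{0}^{1} 3 s^{a} \, ds = 3 \left[\frac{s^{a+1}}{a+1}\right]_0^1 = \frac{3}{a + 1}.$$

Integrating with respect to $a$ gives $I(a) = \log{\left(\frac{8 \left(a + 1\right)^{3}}{125} \right)} + C$.

At $a = \frac{3}{2}$ the integrand is identically $0$, so $I(\frac{3}{2}) = 0$. The closed form gives $0$, hence $C = 0$.

Setting $a = \frac{5}{2}$:
$$I = \log{\left(\frac{343}{125} \right)}.$$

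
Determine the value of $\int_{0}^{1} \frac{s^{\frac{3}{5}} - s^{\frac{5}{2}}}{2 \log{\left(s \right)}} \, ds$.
$- \frac{\log{\left(35 \right)}}{2} + 2 \log{\left(2 \right)}$

Replace the exponent $\frac{5}{2}$ by a parameter $a$: let $I(a) = \int_{0}^{1} \frac{s^{\frac{3}{5}} - s^{a}}{2 \log{\left(s \right)}} \, ds$.

Since $\dfrac{\partial}{\partial a}\,s^{a} = s^{a} \ln s$, the $\ln s$ in the denominator cancels and
$$\frac{dI}{da} = \int_{0}^{1} - \frac{1}{2} s^{a} \, ds = - \frac{1}{2} \left[\frac{s^{a+1}}{a+1}\right]_0^1 = - \frac{1}{2 a + 2}.$$

Integrating with respect to $a$ gives $I(a) = - \log{\left(\frac{\sqrt{10} \sqrt{a + 1}}{4} \right)} + C$.

At $a = \frac{3}{5}$ the integrand is identically $0$, so $I(\frac{3}{5}) = 0$. The closed form gives $0$, hence $C = 0$.

Setting $a = \frac{5}{2}$:
$$I = - \frac{\log{\left(35 \right)}}{2} + 2 \log{\left(2 \right)}.$$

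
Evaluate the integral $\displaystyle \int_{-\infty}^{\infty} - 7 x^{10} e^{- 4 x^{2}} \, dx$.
$- \frac{6615 \sqrt{\pi}}{65536}$

Begin with the known integral
$$J(a) = \int_{-\infty}^{\infty} - 7 e^{- a x^{2}} \, dx = - \frac{7 \sqrt{\pi}}{\sqrt{a}}.$$

Differentiating under the integral sign brings down a factor of $(-x^2)$:
$$\frac{dJ}{da} = \int_{-\infty}^{\infty} 7 x^{2} e^{- a x^{2}} \, dx = \frac{7 \sqrt{\pi}}{2 a^{\frac{3}{2}}}.$$

Repeating $5$ times in total — each differentiation brings down another $(-x^2)$ — gives
$$\frac{d^{5}J}{da^{5}} = \int_{-\infty}^{\infty} 7 x^{10} e^{- a x^{2}} \, dx = \frac{6615 \sqrt{\pi}}{32 a^{\frac{11}{2}}},$$
and the integrand here is $(-1)^{5}$ times the target integrand, so $I = (-1)^{5}\,\frac{d^{5}J}{da^{5}} = - \frac{6615 \sqrt{\pi}}{32 a^{\frac{11}{2}}}$.

Setting $a = 4$:
$$I = - \frac{6615 \sqrt{\pi}}{65536}.$$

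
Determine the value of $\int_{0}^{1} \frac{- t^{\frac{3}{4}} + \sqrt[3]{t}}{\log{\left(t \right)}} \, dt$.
$- \log{\left(\frac{21}{16} \right)}$

Replace the exponent $\frac{3}{4}$ by a parameter $a$: let $I(a) = \int_{0}^{1} \frac{\sqrt[3]{t} - t^{a}}{\log{\left(t \right)}} \, dt$.

Since $\dfrac{\partial}{\partial a}\,t^{a} = t^{a} \ln t$, the $\ln t$ in the denominator cancels and
$$\frac{dI}{da} = \int_{0}^{1} -1 t^{a} \, dt = -1 \left[\frac{t^{a+1}}{a+1}\right]_0^1 = - \frac{1}{a + 1}.$$

Integrating with respect to $a$ gives $I(a) = - \log{\left(\frac{3 a}{4} + \frac{3}{4} \right)} + C$.

At $a = \frac{1}{3}$ the integrand is identically $0$, so $I(\frac{1}{3}) = 0$. The closed form gives $0$, hence $C = 0$.

Setting $a = \frac{3}{4}$:
$$I = - \log{\left(\frac{21}{16} \right)}.$$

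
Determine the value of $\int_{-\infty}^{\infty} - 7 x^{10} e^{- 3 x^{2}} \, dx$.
$- \frac{245 \sqrt{3} \sqrt{\pi}}{864}$

Begin with the known integral
$$J(a) = \int_{-\infty}^{\infty} - 7 e^{- a x^{2}} \, dx = - \frac{7 \sqrt{\pi}}{\sqrt{a}}.$$

Differentiating under the integral sign brings down a factor of $(-x^2)$:
$$\frac{dJ}{da} = \int_{-\infty}^{\infty} 7 x^{2} e^{- a x^{2}} \, dx = \frac{7 \sqrt{\pi}}{2 a^{\frac{3}{2}}}.$$

Repeating $5$ times in total — each differentiation brings down another $(-x^2)$ — gives
$$\frac{d^{5}J}{da^{5}} = \int_{-\infty}^{\infty} 7 x^{10} e^{- a x^{2}} \, dx = \frac{6615 \sqrt{\pi}}{32 a^{\frac{11}{2}}},$$
and the integrand here is $(-1)^{5}$ times the target integrand, so $I = (-1)^{5}\,\frac{d^{5}J}{da^{5}} = - \frac{6615 \sqrt{\pi}}{32 a^{\frac{11}{2}}}$.

Setting $a = 3$:
$$I = - \frac{245 \sqrt{3} \sqrt{\pi}}{864}.$$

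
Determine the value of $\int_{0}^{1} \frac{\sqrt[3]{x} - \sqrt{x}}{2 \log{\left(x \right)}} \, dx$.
$- \log{\left(3 \right)} + \frac{3 \log{\left(2 \right)}}{2}$

Consider the one-parameter family: let $I(a) = \int_{0}^{1} \frac{- \sqrt{x} + x^{a}}{2 \log{\left(x \right)}} \, dx$.

Since $\dfrac{\partial}{\partial a}\,x^{a} = x^{a} \ln x$, the $\ln x$ in the denominator cancels and
$$\frac{dI}{da} = \int_{0}^{1} \frac{1}{2} x^{a} \, dx = \frac{1}{2} \left[\frac{x^{a+1}}{a+1}\right]_0^1 = \frac{1}{2 \left(a + 1\right)}.$$

Integrating with respect to $a$ gives $I(a) = \log{\left(\frac{\sqrt{6} \sqrt{a + 1}}{3} \right)} + C$.

At $a = \frac{1}{2}$ the integrand is identically $0$, so $I(\frac{1}{2}) = 0$. The closed form gives $0$, hence $C = 0$.

Setting $a = \frac{1}{3}$:
$$I = - \log{\left(3 \right)} + \frac{3 \log{\left(2 \right)}}{2}.$$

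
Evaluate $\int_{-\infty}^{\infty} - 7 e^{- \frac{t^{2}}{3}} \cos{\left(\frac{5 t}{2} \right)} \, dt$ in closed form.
$- \frac{7 \sqrt{3} \sqrt{\pi}}{e^{\frac{75}{16}}}$

Treat the cosine frequency as a parameter and define $I(b) = \int_{-\infty}^{\infty} - 7 e^{- \frac{t^{2}}{3}} \cos{\left(b t \right)} \, dt$.

Differentiating under the integral sign,
$$I'(b) = \int_{-\infty}^{\infty} 7 t e^{- \frac{t^{2}}{3}} \sin{\left(b t \right)} \, dt.$$

Integrate $\int_{-\infty}^{\infty} t \sin(b t)\, e^{- \frac{t^{2}}{3}}\, dt$ by parts with $u = \sin(b t)$ and $dv = t\, e^{- \frac{t^{2}}{3}}\, dt$, giving $v = - \frac{3 e^{- \frac{t^{2}}{3}}}{2}$. The boundary term vanishes and
$$\int_{-\infty}^{\infty} t \sin(b t)\, e^{- \frac{t^{2}}{3}}\, dt = \frac{3 b}{2} \int_{-\infty}^{\infty} \cos(b t)\, e^{- \frac{t^{2}}{3}}\, dt,$$
so $I'(b) = - \frac{3 b}{2}\, I(b)$.

This is a separable first-order ODE; solving with the initial condition $I(0) = \int_{-\infty}^{\infty} - 7 e^{- \frac{t^{2}}{3}}\,dt = - 7 \sqrt{3} \sqrt{\pi}$ gives
$$I(b) = - 7 \sqrt{3} \sqrt{\pi} e^{- \frac{3 b^{2}}{4}}.$$

Setting $b = \frac{5}{2}$:
$$I = - \frac{7 \sqrt{3} \sqrt{\pi}}{e^{\frac{75}{16}}}.$$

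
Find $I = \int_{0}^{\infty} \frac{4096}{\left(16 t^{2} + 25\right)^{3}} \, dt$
$\frac{192 \pi}{3125}$

Begin with the known result
$$J(a) = \int_{0}^{\infty} \frac{1}{a^{2} + t^{2}} \, dt = \frac{\pi}{2 a}.$$

Differentiating under the integral sign with respect to $a$,
$$\frac{dJ}{da} = \int_{0}^{\infty} - \frac{2 a}{\left(a^{2} + t^{2}\right)^{2}} \, dt = - \frac{\pi}{2 a^{2}},$$
so $\int_{0}^{\infty} \frac{1}{\left(a^{2} + t^{2}\right)^{2}} \, dt = \frac{\pi}{4 a^{3}}$.

Repeating — each differentiation of $1/(t^2+a^2)^j$ produces $-2ja/(t^2+a^2)^{j+1}$ — and dividing through by $-2ja$ at each step yields, after $2$ differentiations in total,
$$\int_{0}^{\infty} \frac{1}{\left(a^{2} + t^{2}\right)^{3}} \, dt = \frac{3 \pi}{16 a^{5}}.$$

Setting $a = \frac{5}{4}$:
$$I = \frac{192 \pi}{3125}.$$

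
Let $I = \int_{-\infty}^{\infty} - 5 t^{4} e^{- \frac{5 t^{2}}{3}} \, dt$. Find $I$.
$- \frac{27 \sqrt{15} \sqrt{\pi}}{100}$

Start from the elementary integral
$$J(a) = \int_{-\infty}^{\infty} - 5 e^{- a t^{2}} \, dt = - \frac{5 \sqrt{\pi}}{\sqrt{a}}.$$

Differentiating under the integral sign brings down a factor of $(-t^2)$:
$$\frac{dJ}{da} = \int_{-\infty}^{\infty} 5 t^{2} e^{- a t^{2}} \, dt = \frac{5 \sqrt{\pi}}{2 a^{\frac{3}{2}}}.$$

Repeating twice in total — each differentiation brings down another $(-t^2)$ — gives
$$\frac{d^{2}J}{da^{2}} = \int_{-\infty}^{\infty} - 5 t^{4} e^{- a t^{2}} \, dt = - \frac{15 \sqrt{\pi}}{4 a^{\frac{5}{2}}},$$
and the integrand here is exactly the target integrand, so $I = - \frac{15 \sqrt{\pi}}{4 a^{\frac{5}{2}}}$.

Setting $a = \frac{5}{3}$:
$$I = - \frac{27 \sqrt{15} \sqrt{\pi}}{100}.$$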